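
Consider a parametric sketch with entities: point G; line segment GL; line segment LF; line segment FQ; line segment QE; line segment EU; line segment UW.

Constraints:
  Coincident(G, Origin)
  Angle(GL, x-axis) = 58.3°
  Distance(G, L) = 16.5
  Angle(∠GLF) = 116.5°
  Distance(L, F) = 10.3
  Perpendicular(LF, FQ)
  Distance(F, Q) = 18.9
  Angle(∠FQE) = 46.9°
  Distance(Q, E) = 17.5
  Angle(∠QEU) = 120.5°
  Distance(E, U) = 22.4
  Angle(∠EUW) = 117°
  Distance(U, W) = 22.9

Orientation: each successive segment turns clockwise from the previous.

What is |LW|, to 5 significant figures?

32.086

G is at the origin; GL runs at 58.3° with length 16.5, so L = (8.6703, 14.038). ∠GLF = 116.5° gives LF at -5.2000° from the x-axis; with |LF| = 10.3, F = (18.928, 13.105). The perpendicularity gives FQ at right angles to LF, so FQ runs at -95.200°; with |FQ| = 18.9, Q = (17.215, -5.7173). ∠FQE = 46.9° gives QE at 131.70° from the x-axis; with |QE| = 17.5, E = (5.5734, 7.3488). ∠QEU = 120.5° gives EU at 72.200° from the x-axis; with |EU| = 22.4, U = (12.421, 28.677). ∠EUW = 117.0° gives UW at 9.2000° from the x-axis; with |UW| = 22.9, W = (35.026, 32.338). Then |LW| = |W − L| = 32.086.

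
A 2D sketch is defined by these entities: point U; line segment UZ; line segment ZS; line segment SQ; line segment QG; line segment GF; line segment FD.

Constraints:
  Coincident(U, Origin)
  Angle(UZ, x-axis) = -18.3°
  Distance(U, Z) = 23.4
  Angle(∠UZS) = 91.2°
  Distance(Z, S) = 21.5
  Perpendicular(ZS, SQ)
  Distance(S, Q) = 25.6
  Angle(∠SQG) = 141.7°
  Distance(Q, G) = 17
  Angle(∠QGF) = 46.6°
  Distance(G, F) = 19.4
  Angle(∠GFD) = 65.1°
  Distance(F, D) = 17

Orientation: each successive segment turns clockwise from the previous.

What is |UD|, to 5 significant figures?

24.974

∠QGF = 46.6° gives GF at -8.8000° from the x-axis; with |GF| = 19.4, F = (0.94467, -9.3441). ∠GFD = 65.1° gives FD at -123.70° from the x-axis; with |FD| = 17.0, D = (-8.4877, -23.487). Then |UD| = |D − U| = 24.974.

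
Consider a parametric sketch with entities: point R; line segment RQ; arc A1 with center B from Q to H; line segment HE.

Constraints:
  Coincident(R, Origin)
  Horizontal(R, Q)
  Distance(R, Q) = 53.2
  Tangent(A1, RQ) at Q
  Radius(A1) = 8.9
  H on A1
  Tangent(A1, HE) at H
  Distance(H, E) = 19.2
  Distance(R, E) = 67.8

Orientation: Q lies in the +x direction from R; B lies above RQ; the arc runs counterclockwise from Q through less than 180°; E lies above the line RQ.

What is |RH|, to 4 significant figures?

62.76

R is at the origin; RQ is horizontal with |RQ| = 53.2 and Q on the +x side, so Q = (53.20, 0.000). A1 meets RQ tangentially, so BQ is at right angles to RQ, so B = Q + (0, 8.9) = (53.20, 8.900). Since BH ⟂ HE (tangency), |BE| = √(8.9² + 19.2²) = 21.16 regardless of where H sits on A1. So E lies on both circle(R, 67.8) and circle(B, 21.16); the above-RQ intersection is E = (61.60, 28.32). H is the foot of the tangent from E: H = (62.10, 9.130).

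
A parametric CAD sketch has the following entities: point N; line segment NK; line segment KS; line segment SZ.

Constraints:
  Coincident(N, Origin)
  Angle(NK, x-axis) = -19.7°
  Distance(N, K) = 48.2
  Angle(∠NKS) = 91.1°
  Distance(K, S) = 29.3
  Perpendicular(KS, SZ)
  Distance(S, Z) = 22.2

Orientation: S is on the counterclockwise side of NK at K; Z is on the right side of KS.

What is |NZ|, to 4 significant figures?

76.61

N is at the origin; NK runs at -19.7° with length 48.2, so K = 48.2·(cos -19.7°, sin -19.7°) = (45.38, -16.25). ∠NKS = 91.1°, so KS runs at -19.7° + (180° − 91.1°) = 69.20° from the x-axis; with |KS| = 29.3, S = K + 29.3·(cos 69.20°, sin 69.20°) = (55.78, 11.14). The perpendicularity gives SZ at right angles to KS; with |SZ| = 22.2 on the right of KS, Z = S + 22.2·(0.9348, -0.3551) = (76.54, 3.259). Then |NZ| = |Z − N| = 76.61.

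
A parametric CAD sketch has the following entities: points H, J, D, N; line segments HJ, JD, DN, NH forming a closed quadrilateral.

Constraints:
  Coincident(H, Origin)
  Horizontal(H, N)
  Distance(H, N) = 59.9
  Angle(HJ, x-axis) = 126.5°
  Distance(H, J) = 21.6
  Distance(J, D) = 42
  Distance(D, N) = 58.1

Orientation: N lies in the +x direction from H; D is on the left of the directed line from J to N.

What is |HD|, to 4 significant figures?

47.48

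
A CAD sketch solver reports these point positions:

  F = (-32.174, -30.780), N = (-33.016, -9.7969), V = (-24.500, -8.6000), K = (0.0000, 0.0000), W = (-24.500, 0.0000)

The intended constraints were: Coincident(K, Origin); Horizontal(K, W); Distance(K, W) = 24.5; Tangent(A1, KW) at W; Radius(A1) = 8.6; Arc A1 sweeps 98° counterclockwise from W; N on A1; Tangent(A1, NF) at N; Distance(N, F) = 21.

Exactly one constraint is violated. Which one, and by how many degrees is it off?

Tangent(A1, NF) at N — off by 5.70°.

K = (0.00, 0.00) ✓; K.y = 0.00, W.y = 0.00 ✓; |KW| = 24.50 ✓; ∠(VW, WK) = 90.00° ✓; |VW| = 8.600 ✓; bearing(V→N) − bearing(V→W) = 98.00° ✓; |VN| = 8.600 ✓; ∠(VN, NF) = 95.70° ✗; |NF| = 21.00 ✓.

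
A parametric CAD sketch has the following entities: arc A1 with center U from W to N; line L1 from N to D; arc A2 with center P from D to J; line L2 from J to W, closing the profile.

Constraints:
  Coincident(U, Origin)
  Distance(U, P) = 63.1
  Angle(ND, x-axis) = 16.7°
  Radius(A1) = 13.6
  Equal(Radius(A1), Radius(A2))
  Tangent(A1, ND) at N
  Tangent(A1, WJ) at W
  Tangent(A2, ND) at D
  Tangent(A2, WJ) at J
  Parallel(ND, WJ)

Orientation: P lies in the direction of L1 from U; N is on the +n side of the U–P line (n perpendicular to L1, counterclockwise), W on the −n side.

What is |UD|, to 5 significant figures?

64.549

The slot axis is L1's direction at 16.7°, so u = (cos 16.7°, sin 16.7°) = (0.95782, 0.28736) and n = (−sin 16.7°, cos 16.7°) = (-0.28736, 0.95782). U is at the origin and P lies 63.1 along u from U, so P = 63.1·u = (60.439, 18.132). Tangency of A1 to both parallel lines with radius 13.6 puts N and W at U ± 13.6·n: N = (-3.9081, 13.026), W = (3.9081, -13.026). Equal radii place D and J the same way about P: D = P + 13.6·n = (56.530, 31.159), J = P − 13.6·n = (64.347, 5.1061). Then |UD| = |D − U| = 64.549.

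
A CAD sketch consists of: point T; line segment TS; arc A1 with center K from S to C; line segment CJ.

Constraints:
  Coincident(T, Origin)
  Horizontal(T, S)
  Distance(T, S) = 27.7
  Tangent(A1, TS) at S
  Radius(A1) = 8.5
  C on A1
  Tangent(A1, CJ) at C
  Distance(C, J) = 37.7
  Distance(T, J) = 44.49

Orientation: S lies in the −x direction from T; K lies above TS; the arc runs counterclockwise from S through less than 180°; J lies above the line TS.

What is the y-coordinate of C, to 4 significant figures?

6.524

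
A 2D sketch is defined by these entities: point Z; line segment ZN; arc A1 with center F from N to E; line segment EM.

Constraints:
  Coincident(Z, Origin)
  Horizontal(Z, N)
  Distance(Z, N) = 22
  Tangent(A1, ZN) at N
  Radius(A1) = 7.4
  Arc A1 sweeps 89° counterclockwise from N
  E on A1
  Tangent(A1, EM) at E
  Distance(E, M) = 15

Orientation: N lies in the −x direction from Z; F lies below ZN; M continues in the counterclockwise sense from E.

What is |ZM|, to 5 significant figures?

37.090

Z is at the origin; ZN is horizontal with |ZN| = 22.0 and N on the −x side, so N = (-22.000, 0.0000). A1 meets ZN tangentially, so FN is at right angles to ZN, so F = N + (0, -7.4) = (-22.000, -7.4000). On A1, N sits at bearing 90° from F; an 89° counterclockwise sweep puts E at bearing 179°, so E = F + 7.4·(cos 179°, sin 179°) = (-29.399, -7.2709). Tangency of A1 to EM means the radius FE is perpendicular to EM, so EM runs along (−sin 179°, cos 179°); with |EM| = 15.0, M = (-29.661, -22.269). Then |ZM| = |M − Z| = 37.090.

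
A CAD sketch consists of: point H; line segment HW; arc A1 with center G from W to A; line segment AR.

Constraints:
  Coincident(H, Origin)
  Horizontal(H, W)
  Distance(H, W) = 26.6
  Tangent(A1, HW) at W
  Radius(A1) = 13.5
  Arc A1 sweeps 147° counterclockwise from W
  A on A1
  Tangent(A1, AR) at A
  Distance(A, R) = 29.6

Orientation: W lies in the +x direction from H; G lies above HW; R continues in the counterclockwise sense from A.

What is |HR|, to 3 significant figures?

41.9

H is at the origin; H and W share the same y with |HW| = 26.6 and W on the +x side, so W = (26.6, 0.00). A1 meets HW tangentially, so GW is at right angles to HW, so G = W + (0, 13.5) = (26.6, 13.5). On A1, W sits at bearing -90° from G; a 147° counterclockwise sweep puts A at bearing 57°, so A = G + 13.5·(cos 57°, sin 57°) = (34.0, 24.8). Tangency of A1 to AR means the radius GA is perpendicular to AR, so AR runs along (−sin 57°, cos 57°); with |AR| = 29.6, R = (9.13, 40.9). Then |HR| = |R − H| = 41.9.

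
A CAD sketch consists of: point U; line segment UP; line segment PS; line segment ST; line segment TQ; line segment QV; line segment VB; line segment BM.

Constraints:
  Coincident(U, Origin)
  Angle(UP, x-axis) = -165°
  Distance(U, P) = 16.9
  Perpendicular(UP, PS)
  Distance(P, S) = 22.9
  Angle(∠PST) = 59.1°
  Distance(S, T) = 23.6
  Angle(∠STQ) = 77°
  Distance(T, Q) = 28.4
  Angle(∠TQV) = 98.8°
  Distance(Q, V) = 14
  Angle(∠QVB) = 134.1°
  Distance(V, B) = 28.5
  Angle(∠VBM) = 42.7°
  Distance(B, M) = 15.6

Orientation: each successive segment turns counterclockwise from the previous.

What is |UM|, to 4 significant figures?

26.16

∠QVB = 134.1° gives VB at -84.00° from the x-axis; with |VB| = 28.5, B = (-24.29, -33.96). ∠VBM = 42.7° gives BM at 53.30° from the x-axis; with |BM| = 15.6, M = (-14.97, -21.45). Then |UM| = |M − U| = 26.16.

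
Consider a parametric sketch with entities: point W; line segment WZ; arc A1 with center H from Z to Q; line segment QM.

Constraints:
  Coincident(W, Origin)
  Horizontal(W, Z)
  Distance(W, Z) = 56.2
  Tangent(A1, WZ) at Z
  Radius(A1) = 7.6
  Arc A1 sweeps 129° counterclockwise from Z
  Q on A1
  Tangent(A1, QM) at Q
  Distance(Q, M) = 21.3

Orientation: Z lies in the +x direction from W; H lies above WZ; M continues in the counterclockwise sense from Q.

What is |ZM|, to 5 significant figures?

29.892

W is at the origin; WZ is horizontal with |WZ| = 56.2 and Z on the +x side, so Z = (56.200, 0.0000). Tangency of A1 to WZ means the radius HZ is perpendicular to WZ, so H = Z + (0, 7.6) = (56.200, 7.6000). On A1, Z sits at bearing -90° from H; a 129° counterclockwise sweep puts Q at bearing 39°, so Q = H + 7.6·(cos 39°, sin 39°) = (62.106, 12.383). A1 meets QM tangentially, so HQ is at right angles to QM, so QM runs along (−sin 39°, cos 39°); with |QM| = 21.3, M = (48.702, 28.936). Then |ZM| = |M − Z| = 29.892.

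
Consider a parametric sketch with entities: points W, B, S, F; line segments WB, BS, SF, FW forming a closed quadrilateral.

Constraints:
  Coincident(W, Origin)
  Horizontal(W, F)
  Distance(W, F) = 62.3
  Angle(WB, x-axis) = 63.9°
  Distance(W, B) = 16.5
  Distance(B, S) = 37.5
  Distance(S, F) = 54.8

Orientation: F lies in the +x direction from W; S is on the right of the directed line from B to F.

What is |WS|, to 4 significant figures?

25.49

Checks: |BS| = 37.50 ✓; |SF| = 54.80 ✓.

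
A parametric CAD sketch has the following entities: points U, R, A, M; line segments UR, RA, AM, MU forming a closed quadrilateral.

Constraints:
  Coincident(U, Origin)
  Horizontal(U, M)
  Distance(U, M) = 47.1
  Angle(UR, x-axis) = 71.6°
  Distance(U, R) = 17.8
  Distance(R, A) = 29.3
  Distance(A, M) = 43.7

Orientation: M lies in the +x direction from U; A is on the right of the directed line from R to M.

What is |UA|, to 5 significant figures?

13.452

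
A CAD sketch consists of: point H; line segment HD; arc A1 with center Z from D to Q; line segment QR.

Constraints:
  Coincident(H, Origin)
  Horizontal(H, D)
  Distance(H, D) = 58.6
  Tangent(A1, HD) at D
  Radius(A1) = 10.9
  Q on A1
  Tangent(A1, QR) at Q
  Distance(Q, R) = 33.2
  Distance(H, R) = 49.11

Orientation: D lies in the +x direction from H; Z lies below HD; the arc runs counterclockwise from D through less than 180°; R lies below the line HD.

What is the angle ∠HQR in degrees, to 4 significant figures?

70.06°

Checks: |ZD| = 10.90 ✓; |ZQ| = 10.90 ✓; ∠(ZQ, QR) = 90.00° ✓; |QR| = 33.20 ✓; |HR| = 49.11 ✓.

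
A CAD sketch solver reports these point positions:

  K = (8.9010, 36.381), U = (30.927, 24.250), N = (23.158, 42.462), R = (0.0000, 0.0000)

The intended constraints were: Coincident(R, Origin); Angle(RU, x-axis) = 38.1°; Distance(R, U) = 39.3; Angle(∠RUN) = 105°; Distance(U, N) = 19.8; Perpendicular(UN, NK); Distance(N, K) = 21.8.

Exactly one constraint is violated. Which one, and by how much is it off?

Distance(N, K) = 21.8 — off by 6.30.

R = (0.00, 0.00) ✓; RU at 38.10° ✓; |RU| = 39.30 ✓; ∠RUN = 105.0° ✓; |UN| = 19.80 ✓; ∠(UN, NK) = 90.00° ✓; |NK| = 15.50 ✗.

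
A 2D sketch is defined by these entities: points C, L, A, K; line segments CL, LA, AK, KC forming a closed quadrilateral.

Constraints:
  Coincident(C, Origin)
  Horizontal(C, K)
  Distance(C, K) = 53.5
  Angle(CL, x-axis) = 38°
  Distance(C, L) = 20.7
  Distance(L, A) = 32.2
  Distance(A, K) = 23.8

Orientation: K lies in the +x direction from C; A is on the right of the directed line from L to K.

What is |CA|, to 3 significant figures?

37.0

Checks: CL at 38.00° ✓; |LA| = 32.20 ✓; |AK| = 23.80 ✓.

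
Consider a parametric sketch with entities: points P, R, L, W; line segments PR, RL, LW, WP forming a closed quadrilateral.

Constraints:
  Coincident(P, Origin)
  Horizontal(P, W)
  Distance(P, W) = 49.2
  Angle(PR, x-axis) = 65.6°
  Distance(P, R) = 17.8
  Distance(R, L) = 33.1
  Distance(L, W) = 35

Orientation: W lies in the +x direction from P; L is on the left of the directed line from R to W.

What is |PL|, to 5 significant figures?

48.621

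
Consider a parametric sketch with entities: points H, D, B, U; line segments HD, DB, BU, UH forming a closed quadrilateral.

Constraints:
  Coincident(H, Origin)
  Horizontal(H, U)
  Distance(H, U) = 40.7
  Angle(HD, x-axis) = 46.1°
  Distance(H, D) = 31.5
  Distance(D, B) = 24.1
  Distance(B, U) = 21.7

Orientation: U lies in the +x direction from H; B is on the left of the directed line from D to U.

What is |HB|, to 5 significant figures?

50.494

Checks: |DB| = 24.10 ✓; |BU| = 21.70 ✓.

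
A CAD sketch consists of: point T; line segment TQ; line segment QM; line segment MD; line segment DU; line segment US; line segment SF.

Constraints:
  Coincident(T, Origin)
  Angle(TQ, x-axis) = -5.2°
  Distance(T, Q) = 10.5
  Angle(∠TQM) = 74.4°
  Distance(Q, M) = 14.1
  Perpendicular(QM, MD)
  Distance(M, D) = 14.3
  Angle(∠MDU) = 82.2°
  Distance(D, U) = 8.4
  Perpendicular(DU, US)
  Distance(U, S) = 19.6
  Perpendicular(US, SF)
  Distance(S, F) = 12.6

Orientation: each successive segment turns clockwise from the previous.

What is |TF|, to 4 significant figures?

23.29

T is at the origin; TQ runs at -5.2° with length 10.5, so Q = (10.46, -0.9516). ∠TQM = 74.4° gives QM at -110.8° from the x-axis; with |QM| = 14.1, M = (5.450, -14.13). QM ⟂ MD, so MD runs at 159.2°; with |MD| = 14.3, D = (-7.918, -9.055). ∠MDU = 82.2° gives DU at 61.40° from the x-axis; with |DU| = 8.4, U = (-3.897, -1.680). DU is perpendicular to US, so US runs at -28.60°; with |US| = 19.6, S = (13.31, -11.06). US ⟂ SF, so SF runs at -118.6°; with |SF| = 12.6, F = (7.280, -22.12). Then |TF| = |F − T| = 23.29.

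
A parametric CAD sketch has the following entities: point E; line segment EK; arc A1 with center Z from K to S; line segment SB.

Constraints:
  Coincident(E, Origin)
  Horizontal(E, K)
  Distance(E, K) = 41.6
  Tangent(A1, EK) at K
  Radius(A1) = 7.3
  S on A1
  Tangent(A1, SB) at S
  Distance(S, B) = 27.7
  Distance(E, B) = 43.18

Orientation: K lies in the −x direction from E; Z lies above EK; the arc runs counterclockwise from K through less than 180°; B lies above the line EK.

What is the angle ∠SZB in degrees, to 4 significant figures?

75.24°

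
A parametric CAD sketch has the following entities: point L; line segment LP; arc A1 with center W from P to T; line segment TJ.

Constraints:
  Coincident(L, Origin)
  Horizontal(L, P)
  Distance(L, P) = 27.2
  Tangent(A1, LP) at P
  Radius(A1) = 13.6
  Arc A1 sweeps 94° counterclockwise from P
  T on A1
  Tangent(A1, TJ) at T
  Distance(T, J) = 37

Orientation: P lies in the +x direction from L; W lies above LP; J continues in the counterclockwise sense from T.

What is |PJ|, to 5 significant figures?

52.618

L is at the origin; LP is horizontal with |LP| = 27.2 and P on the +x side, so P = (27.200, 0.0000). A1 meets LP tangentially, so WP is at right angles to LP, so W = P + (0, 13.6) = (27.200, 13.600). On A1, P sits at bearing -90° from W; a 94° counterclockwise sweep puts T at bearing 4°, so T = W + 13.6·(cos 4°, sin 4°) = (40.767, 14.549). A1 meets TJ tangentially, so WT is at right angles to TJ, so TJ runs along (−sin 4°, cos 4°); with |TJ| = 37.0, J = (38.186, 51.459). Then |PJ| = |J − P| = 52.618.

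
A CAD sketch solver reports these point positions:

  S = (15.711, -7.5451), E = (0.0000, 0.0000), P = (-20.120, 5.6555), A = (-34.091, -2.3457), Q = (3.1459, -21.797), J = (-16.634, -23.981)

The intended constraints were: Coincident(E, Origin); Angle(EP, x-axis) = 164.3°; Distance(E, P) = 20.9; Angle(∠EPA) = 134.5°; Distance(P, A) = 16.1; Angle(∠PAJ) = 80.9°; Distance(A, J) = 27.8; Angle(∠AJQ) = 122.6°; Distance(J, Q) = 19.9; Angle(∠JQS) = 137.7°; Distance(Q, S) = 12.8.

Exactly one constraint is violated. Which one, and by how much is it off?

Distance(Q, S) = 12.8 — off by 6.20.

E = (0.00, 0.00) ✓; EP at 164.3° ✓; |EP| = 20.90 ✓; ∠EPA = 134.5° ✓; |PA| = 16.10 ✓; ∠PAJ = 80.90° ✓; |AJ| = 27.80 ✓; ∠AJQ = 122.6° ✓; |JQ| = 19.90 ✓; ∠JQS = 137.7° ✓; |QS| = 19.00 ✗.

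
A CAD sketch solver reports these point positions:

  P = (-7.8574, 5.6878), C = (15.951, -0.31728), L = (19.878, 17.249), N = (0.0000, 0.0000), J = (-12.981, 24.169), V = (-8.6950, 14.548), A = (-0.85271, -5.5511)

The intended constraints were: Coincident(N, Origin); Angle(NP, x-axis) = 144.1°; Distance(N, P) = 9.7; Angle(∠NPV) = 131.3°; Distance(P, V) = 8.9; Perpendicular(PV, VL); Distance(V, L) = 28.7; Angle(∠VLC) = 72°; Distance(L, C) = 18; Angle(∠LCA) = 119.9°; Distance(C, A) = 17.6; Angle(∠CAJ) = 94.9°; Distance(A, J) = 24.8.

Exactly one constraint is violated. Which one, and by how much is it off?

Distance(A, J) = 24.8 — off by 7.30.

N = (0.00, 0.00) ✓; NP at 144.1° ✓; |NP| = 9.700 ✓; ∠NPV = 131.3° ✓; |PV| = 8.900 ✓; ∠(PV, VL) = 90.00° ✓; |VL| = 28.70 ✓; ∠VLC = 72.00° ✓; |LC| = 18.00 ✓; ∠LCA = 119.9° ✓; |CA| = 17.60 ✓; ∠CAJ = 94.90° ✓; |AJ| = 32.10 ✗.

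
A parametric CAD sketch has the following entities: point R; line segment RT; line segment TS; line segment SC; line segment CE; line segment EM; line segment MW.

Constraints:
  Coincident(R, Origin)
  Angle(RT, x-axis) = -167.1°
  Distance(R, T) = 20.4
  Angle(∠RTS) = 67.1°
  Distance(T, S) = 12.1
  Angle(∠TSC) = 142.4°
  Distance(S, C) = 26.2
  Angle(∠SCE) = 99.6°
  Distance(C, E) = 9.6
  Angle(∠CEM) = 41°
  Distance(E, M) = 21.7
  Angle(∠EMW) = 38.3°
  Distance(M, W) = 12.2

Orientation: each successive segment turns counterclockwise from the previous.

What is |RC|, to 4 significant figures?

25.08

R is at the origin; RT runs at -167.1° with length 20.4, so T = (-19.89, -4.554). ∠RTS = 67.1° gives TS at -54.20° from the x-axis; with |TS| = 12.1, S = (-12.81, -14.37). ∠TSC = 142.4° gives SC at -16.60° from the x-axis; with |SC| = 26.2, C = (12.30, -21.85). Then |RC| = |C − R| = 25.08.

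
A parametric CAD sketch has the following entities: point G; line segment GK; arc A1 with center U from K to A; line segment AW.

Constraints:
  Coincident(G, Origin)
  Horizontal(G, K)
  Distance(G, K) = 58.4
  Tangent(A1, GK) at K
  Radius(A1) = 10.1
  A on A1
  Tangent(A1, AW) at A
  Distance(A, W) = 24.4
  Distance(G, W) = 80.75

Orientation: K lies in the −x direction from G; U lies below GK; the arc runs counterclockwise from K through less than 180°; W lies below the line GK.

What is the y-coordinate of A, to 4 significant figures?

-7.439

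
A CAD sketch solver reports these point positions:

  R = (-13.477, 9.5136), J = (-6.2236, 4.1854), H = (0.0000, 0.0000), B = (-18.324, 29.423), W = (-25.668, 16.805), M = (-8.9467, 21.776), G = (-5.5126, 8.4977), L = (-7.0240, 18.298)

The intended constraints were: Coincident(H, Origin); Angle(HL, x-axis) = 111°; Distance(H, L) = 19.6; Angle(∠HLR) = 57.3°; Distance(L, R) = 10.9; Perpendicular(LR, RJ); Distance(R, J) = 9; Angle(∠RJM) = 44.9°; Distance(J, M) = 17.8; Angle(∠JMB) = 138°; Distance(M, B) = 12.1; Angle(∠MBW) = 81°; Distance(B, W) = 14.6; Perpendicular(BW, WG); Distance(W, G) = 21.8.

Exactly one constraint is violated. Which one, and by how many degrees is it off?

Perpendicular(BW, WG) — off by 7.80°.

H = (0.00, 0.00) ✓; HL at 111.0° ✓; |HL| = 19.60 ✓; ∠HLR = 57.30° ✓; |LR| = 10.90 ✓; ∠(LR, RJ) = 90.00° ✓; |RJ| = 9.000 ✓; ∠RJM = 44.90° ✓; |JM| = 17.80 ✓; ∠JMB = 138.0° ✓; |MB| = 12.10 ✓; ∠MBW = 81.00° ✓; |BW| = 14.60 ✓; ∠(BW, WG) = 97.80° ✗; |WG| = 21.80 ✓.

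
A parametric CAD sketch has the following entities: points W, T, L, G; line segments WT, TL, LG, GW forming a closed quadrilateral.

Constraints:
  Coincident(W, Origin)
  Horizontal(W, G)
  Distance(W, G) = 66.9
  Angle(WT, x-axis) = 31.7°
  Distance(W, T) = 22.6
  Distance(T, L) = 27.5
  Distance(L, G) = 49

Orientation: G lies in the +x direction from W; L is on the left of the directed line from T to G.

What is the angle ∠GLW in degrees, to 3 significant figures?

86.5°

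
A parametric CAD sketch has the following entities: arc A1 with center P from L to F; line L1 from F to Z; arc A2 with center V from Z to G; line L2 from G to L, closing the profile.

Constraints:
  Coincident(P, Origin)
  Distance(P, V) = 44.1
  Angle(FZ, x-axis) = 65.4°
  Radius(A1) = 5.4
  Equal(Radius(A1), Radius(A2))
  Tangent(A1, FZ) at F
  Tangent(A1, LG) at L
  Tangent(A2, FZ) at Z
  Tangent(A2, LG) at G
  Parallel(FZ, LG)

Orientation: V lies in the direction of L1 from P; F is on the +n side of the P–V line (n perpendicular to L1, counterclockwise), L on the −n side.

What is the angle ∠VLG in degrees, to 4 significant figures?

6.981°

Tangency of A1 to both parallel lines with radius 5.4 puts F and L at P ± 5.4·n: F = (-4.910, 2.248), L = (4.910, -2.248). Equal radii place Z and G the same way about V: Z = V + 5.4·n = (13.45, 42.35), G = V − 5.4·n = (23.27, 37.85). Then cos ∠VLG = LV·LG / (|LV||LG|), giving 6.981°.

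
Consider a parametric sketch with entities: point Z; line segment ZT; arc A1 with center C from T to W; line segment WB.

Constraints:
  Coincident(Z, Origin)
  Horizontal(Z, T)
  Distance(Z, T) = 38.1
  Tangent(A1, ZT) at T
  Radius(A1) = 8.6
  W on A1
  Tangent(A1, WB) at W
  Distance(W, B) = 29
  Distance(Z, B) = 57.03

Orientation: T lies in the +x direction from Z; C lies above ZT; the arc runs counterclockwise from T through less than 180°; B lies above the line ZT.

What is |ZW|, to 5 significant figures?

47.645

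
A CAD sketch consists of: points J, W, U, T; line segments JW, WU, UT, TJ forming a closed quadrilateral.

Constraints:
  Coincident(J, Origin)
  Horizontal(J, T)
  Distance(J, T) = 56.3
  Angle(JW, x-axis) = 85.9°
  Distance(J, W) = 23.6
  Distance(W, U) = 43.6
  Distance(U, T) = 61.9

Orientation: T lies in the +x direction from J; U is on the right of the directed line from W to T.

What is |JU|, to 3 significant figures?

20.0

J is at the origin; JT is horizontal with |JT| = 56.3 and T in +x, so T = (56.3, 0). JW runs at 85.9° with |JW| = 23.6, so W = (1.69, 23.5). U is determined by |WU| = 43.6 and |UT| = 61.9 together: it lies at the intersection of circle(W, 43.6) and circle(T, 61.9). With |WT| = 59.5, the foot of the radical line on WT is 13.5 from W and the perpendicular offset is √(43.6² − 13.5²) = 41.5. Taking the right-of-WT solution: U = (-2.32, -19.9).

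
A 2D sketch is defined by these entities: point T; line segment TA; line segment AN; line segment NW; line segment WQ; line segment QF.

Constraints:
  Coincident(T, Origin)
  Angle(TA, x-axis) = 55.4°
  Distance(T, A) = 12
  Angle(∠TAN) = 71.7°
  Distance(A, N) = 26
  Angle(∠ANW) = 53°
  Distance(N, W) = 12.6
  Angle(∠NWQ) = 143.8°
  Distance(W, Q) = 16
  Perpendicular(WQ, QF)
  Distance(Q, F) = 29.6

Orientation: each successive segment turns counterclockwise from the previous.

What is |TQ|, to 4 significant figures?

3.361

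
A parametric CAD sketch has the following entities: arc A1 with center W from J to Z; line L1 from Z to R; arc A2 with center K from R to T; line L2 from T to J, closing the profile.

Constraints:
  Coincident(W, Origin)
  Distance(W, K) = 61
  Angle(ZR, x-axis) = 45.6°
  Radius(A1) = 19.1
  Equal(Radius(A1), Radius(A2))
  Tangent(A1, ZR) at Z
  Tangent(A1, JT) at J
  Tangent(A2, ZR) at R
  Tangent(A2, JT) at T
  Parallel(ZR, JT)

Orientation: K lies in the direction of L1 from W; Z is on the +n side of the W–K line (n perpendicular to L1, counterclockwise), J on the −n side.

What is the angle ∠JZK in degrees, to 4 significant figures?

72.61°

The slot axis is L1's direction at 45.6°, so u = (cos 45.6°, sin 45.6°) = (0.6997, 0.7145) and n = (−sin 45.6°, cos 45.6°) = (-0.7145, 0.6997). W is at the origin and K lies 61.0 along u from W, so K = 61.0·u = (42.68, 43.58). Tangency of A1 to both parallel lines with radius 19.1 puts Z and J at W ± 19.1·n: Z = (-13.65, 13.36), J = (13.65, -13.36). Then cos ∠JZK = ZJ·ZK / (|ZJ||ZK|), giving 72.61°.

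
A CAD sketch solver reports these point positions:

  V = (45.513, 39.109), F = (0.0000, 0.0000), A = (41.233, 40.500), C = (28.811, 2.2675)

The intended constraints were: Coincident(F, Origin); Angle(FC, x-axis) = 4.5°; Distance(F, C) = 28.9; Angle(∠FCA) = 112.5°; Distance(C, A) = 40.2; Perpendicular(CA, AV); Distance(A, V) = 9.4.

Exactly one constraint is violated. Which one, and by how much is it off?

Distance(A, V) = 9.4 — off by 4.90.

F = (0.00, 0.00) ✓; FC at 4.500° ✓; |FC| = 28.90 ✓; ∠FCA = 112.5° ✓; |CA| = 40.20 ✓; ∠(CA, AV) = 90.00° ✓; |AV| = 4.500 ✗.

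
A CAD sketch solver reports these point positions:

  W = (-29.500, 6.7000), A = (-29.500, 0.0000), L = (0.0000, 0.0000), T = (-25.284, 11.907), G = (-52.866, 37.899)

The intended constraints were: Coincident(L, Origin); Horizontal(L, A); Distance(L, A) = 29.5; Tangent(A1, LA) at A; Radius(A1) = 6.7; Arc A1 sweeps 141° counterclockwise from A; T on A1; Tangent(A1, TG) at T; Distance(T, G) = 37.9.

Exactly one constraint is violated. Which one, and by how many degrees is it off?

Tangent(A1, TG) at T — off by 4.30°.

L = (0.00, 0.00) ✓; L.y = 0.00, A.y = 0.00 ✓; |LA| = 29.50 ✓; ∠(WA, AL) = 90.00° ✓; |WA| = 6.700 ✓; bearing(W→T) − bearing(W→A) = 141.0° ✓; |WT| = 6.700 ✓; ∠(WT, TG) = 94.30° ✗; |TG| = 37.90 ✓.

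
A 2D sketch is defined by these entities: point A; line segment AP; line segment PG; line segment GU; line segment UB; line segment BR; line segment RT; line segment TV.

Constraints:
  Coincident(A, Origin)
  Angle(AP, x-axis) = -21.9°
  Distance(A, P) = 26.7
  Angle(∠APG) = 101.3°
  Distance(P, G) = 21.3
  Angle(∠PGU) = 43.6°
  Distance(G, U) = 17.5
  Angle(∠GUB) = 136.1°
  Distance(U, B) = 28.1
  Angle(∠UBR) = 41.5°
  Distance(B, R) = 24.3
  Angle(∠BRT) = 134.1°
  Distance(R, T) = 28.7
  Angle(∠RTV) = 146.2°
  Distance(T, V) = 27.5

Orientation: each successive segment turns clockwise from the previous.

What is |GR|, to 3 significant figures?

22.9

A is at the origin; AP runs at -21.9° with length 26.7, so P = (24.8, -9.96). ∠APG = 101.3° gives PG at -101° from the x-axis; with |PG| = 21.3, G = (20.9, -30.9). ∠PGU = 43.6° gives GU at 123° from the x-axis; with |GU| = 17.5, U = (11.3, -16.2). ∠GUB = 136.1° gives UB at 79.1° from the x-axis; with |UB| = 28.1, B = (16.6, 11.4). ∠UBR = 41.5° gives BR at -59.4° from the x-axis; with |BR| = 24.3, R = (29.0, -9.54). Then |GR| = |R − G| = 22.9.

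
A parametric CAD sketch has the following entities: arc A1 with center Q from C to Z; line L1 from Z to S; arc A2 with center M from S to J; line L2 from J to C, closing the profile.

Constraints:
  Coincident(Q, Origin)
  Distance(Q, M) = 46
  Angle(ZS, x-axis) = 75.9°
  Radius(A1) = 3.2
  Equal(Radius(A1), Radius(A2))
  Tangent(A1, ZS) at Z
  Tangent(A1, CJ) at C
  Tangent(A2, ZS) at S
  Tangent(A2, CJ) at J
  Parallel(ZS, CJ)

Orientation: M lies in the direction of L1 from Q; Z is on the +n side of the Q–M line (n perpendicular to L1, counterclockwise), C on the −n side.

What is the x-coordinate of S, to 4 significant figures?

8.103

Tangency of A1 to both parallel lines with radius 3.2 puts Z and C at Q ± 3.2·n: Z = (-3.104, 0.7796), C = (3.104, -0.7796). Equal radii place S and J the same way about M: S = M + 3.2·n = (8.103, 45.39), J = M − 3.2·n = (14.31, 43.83). So S.x = 8.103.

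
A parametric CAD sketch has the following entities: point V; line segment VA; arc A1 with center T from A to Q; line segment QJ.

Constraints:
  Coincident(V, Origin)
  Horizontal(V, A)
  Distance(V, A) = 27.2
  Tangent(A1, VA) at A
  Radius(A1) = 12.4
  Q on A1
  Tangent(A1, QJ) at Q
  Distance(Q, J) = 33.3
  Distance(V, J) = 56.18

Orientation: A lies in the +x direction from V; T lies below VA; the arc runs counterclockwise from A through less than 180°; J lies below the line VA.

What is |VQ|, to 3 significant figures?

23.6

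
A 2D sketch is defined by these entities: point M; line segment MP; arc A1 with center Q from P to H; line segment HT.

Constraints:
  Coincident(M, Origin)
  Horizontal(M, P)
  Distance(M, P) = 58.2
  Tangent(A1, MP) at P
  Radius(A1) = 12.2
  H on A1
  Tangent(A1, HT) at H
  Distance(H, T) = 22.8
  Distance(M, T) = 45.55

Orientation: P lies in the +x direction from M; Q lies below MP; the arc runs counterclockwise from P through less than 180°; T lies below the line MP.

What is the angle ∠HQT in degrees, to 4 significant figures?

61.85°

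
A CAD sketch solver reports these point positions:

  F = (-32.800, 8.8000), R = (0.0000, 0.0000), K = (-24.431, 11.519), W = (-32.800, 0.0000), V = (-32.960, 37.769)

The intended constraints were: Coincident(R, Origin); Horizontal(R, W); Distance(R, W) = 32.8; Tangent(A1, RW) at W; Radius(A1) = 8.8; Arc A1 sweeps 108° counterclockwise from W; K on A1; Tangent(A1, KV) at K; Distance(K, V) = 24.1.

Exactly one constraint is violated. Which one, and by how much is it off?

Distance(K, V) = 24.1 — off by 3.50.

R = (0.00, 0.00) ✓; R.y = 0.00, W.y = 0.00 ✓; |RW| = 32.80 ✓; ∠(FW, WR) = 90.00° ✓; |FW| = 8.800 ✓; bearing(F→K) − bearing(F→W) = 108.0° ✓; |FK| = 8.800 ✓; ∠(FK, KV) = 90.00° ✓; |KV| = 27.60 ✗.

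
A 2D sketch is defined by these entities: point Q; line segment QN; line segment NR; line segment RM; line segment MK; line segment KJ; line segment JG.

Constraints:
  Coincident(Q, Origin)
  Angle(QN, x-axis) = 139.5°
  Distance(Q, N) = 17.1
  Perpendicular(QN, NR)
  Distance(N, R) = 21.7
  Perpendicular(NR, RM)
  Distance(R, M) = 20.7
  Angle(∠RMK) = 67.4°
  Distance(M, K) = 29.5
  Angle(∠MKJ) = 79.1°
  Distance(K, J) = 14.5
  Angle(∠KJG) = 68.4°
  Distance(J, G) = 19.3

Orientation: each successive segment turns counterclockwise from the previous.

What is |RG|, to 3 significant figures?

15.4

Q is at the origin; QN runs at 139.5° with length 17.1, so N = (-13.0, 11.1). The perpendicularity gives NR at right angles to QN, so NR runs at -130°; with |NR| = 21.7, R = (-27.1, -5.40). NR ⟂ RM, so RM runs at -40.5°; with |RM| = 20.7, M = (-11.4, -18.8). ∠RMK = 67.4° gives MK at 72.1° from the x-axis; with |MK| = 29.5, K = (-2.29, 9.23). ∠MKJ = 79.1° gives KJ at 173° from the x-axis; with |KJ| = 14.5, J = (-16.7, 11.0). ∠KJG = 68.4° gives JG at -75.4° from the x-axis; with |JG| = 19.3, G = (-11.8, -7.68). Then |RG| = |G − R| = 15.4.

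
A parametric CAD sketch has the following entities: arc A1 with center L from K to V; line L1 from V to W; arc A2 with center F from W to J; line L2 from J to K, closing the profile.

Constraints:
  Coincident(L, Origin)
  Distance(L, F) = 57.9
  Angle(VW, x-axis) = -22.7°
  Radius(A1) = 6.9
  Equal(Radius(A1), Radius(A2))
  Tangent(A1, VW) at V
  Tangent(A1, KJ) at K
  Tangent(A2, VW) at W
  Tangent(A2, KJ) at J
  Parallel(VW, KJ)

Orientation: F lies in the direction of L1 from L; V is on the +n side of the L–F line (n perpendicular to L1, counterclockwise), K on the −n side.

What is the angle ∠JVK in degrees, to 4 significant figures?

76.59°

The slot axis is L1's direction at -22.7°, so u = (cos -22.7°, sin -22.7°) = (0.9225, -0.3859) and n = (−sin -22.7°, cos -22.7°) = (0.3859, 0.9225). L is at the origin and F lies 57.9 along u from L, so F = 57.9·u = (53.41, -22.34). Tangency of A1 to both parallel lines with radius 6.9 puts V and K at L ± 6.9·n: V = (2.663, 6.366), K = (-2.663, -6.366). Equal radii place W and J the same way about F: W = F + 6.9·n = (56.08, -15.98), J = F − 6.9·n = (50.75, -28.71). Then cos ∠JVK = VJ·VK / (|VJ||VK|), giving 76.59°.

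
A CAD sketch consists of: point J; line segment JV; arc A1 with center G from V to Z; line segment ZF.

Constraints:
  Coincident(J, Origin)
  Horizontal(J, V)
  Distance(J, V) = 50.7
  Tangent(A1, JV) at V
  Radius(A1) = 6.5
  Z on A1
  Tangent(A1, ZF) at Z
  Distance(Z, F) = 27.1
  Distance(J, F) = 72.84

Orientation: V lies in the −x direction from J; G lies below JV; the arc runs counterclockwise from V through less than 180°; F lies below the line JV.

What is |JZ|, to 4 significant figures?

56.90

Checks: |GZ| = 6.500 ✓; ∠(GZ, ZF) = 90.00° ✓; |ZF| = 27.10 ✓; |JF| = 72.84 ✓.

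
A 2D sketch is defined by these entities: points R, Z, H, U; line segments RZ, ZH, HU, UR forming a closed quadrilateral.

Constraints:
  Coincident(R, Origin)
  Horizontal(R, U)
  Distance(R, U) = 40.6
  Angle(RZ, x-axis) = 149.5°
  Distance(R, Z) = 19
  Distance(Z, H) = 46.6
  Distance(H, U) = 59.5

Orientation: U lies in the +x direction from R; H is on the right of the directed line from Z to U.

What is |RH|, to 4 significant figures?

36.60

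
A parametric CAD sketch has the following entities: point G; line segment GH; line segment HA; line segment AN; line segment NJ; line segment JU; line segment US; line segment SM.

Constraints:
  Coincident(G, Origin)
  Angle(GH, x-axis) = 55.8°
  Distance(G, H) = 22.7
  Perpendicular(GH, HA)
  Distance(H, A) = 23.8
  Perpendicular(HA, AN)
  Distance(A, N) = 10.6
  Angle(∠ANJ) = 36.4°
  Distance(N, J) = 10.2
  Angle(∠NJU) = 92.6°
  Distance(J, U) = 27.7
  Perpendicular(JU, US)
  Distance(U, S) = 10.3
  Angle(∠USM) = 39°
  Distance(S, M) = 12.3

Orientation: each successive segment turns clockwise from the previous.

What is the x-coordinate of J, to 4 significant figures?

26.09

G is at the origin; GH runs at 55.8° with length 22.7, so H = (12.76, 18.77). The perpendicularity gives HA at right angles to GH, so HA runs at -34.20°; with |HA| = 23.8, A = (32.44, 5.397). HA is perpendicular to AN, so AN runs at -124.2°; with |AN| = 10.6, N = (26.49, -3.370). ∠ANJ = 36.4° gives NJ at 92.20° from the x-axis; with |NJ| = 10.2, J = (26.09, 6.823). So J.x = 26.09.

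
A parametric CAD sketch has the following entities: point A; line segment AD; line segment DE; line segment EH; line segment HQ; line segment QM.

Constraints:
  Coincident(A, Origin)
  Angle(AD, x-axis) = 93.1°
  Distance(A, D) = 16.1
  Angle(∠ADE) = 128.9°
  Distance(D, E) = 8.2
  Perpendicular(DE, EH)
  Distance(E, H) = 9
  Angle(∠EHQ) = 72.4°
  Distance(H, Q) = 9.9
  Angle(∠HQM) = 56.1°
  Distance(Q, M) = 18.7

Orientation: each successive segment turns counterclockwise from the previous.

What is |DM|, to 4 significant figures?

14.53

A is at the origin; AD runs at 93.1° with length 16.1, so D = (-0.8707, 16.08). ∠ADE = 128.9° gives DE at 144.2° from the x-axis; with |DE| = 8.2, E = (-7.521, 20.87). DE is perpendicular to EH, so EH runs at -125.8°; with |EH| = 9.0, H = (-12.79, 13.57). ∠EHQ = 72.4° gives HQ at -18.20° from the x-axis; with |HQ| = 9.9, Q = (-3.381, 10.48). ∠HQM = 56.1° gives QM at 105.7° from the x-axis; with |QM| = 18.7, M = (-8.442, 28.48). Then |DM| = |M − D| = 14.53.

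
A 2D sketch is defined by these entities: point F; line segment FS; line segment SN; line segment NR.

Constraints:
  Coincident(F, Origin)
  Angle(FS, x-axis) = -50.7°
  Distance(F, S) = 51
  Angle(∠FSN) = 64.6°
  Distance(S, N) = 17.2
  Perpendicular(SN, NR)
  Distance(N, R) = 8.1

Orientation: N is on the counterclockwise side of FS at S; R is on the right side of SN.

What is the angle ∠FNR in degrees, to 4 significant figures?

174.2°

F is at the origin; FS runs at -50.7° with length 51.0, so S = 51.0·(cos -50.7°, sin -50.7°) = (32.30, -39.47). ∠FSN = 64.6°, so SN runs at -50.7° + (180° − 64.6°) = 64.70° from the x-axis; with |SN| = 17.2, N = S + 17.2·(cos 64.70°, sin 64.70°) = (39.65, -23.92). The perpendicularity gives NR at right angles to SN; with |NR| = 8.1 on the right of SN, R = N + 8.1·(0.9041, -0.4274) = (46.98, -27.38). Then cos ∠FNR = NF·NR / (|NF||NR|), giving 174.2°.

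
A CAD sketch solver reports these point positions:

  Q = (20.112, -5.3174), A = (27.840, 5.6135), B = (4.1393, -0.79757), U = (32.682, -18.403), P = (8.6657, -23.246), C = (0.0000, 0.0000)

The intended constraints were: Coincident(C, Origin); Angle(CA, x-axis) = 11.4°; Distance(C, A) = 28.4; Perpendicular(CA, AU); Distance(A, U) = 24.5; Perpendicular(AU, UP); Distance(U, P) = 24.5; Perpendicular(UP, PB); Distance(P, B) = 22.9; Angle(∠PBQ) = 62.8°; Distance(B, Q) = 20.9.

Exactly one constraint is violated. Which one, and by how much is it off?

Distance(B, Q) = 20.9 — off by 4.30.

C = (0.00, 0.00) ✓; CA at 11.40° ✓; |CA| = 28.40 ✓; ∠(CA, AU) = 90.00° ✓; |AU| = 24.50 ✓; ∠(AU, UP) = 90.00° ✓; |UP| = 24.50 ✓; ∠(UP, PB) = 90.00° ✓; |PB| = 22.90 ✓; ∠PBQ = 62.80° ✓; |BQ| = 16.60 ✗.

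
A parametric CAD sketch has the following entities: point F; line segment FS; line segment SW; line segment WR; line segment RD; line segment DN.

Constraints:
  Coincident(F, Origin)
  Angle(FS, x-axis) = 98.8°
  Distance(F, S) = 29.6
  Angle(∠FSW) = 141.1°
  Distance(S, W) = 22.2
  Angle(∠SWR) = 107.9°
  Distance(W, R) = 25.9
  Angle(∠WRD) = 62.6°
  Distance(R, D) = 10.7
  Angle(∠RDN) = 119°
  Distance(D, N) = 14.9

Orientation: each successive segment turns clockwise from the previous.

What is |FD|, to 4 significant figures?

42.86

∠SWR = 107.9° gives WR at -12.20° from the x-axis; with |WR| = 25.9, R = (31.92, 42.98). ∠WRD = 62.6° gives RD at -129.6° from the x-axis; with |RD| = 10.7, D = (25.10, 34.74). Then |FD| = |D − F| = 42.86.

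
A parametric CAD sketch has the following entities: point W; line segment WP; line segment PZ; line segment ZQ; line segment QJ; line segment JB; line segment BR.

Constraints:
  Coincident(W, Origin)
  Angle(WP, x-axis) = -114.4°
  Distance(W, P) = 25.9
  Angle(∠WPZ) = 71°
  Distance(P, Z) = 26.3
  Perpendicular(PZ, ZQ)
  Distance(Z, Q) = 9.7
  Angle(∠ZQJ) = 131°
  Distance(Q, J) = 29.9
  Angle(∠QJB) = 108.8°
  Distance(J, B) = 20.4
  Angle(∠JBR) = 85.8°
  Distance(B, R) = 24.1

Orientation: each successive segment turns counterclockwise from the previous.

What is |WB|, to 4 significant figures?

22.98

∠ZQJ = 131.0° gives QJ at 133.6° from the x-axis; with |QJ| = 29.9, J = (-4.223, 5.248). ∠QJB = 108.8° gives JB at -155.2° from the x-axis; with |JB| = 20.4, B = (-22.74, -3.309). Then |WB| = |B − W| = 22.98.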